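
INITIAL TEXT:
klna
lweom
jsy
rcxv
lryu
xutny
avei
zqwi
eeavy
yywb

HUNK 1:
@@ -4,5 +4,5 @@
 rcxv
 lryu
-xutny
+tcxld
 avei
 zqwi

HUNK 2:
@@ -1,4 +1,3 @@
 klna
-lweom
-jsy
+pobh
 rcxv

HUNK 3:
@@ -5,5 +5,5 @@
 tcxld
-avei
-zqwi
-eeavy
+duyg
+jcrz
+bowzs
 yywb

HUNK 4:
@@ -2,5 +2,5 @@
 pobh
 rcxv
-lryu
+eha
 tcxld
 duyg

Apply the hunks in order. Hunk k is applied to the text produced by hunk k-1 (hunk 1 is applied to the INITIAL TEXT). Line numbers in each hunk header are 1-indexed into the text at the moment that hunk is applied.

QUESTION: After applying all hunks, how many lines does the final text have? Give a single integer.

Hunk 1: at line 4 remove [xutny] add [tcxld] -> 10 lines: klna lweom jsy rcxv lryu tcxld avei zqwi eeavy yywb
Hunk 2: at line 1 remove [lweom,jsy] add [pobh] -> 9 lines: klna pobh rcxv lryu tcxld avei zqwi eeavy yywb
Hunk 3: at line 5 remove [avei,zqwi,eeavy] add [duyg,jcrz,bowzs] -> 9 lines: klna pobh rcxv lryu tcxld duyg jcrz bowzs yywb
Hunk 4: at line 2 remove [lryu] add [eha] -> 9 lines: klna pobh rcxv eha tcxld duyg jcrz bowzs yywb
Final line count: 9

Answer: 9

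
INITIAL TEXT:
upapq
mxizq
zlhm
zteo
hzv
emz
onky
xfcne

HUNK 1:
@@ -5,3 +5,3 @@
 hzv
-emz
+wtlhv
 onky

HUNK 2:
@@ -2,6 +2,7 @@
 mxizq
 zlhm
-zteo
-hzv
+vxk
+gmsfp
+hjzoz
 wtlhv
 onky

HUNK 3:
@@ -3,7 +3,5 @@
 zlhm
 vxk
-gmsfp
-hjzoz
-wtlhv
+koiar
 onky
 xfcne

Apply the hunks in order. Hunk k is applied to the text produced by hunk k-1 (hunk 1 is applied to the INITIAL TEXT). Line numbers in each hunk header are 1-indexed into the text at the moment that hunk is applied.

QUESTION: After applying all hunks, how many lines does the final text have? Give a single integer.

Answer: 7

Derivation:
Hunk 1: at line 5 remove [emz] add [wtlhv] -> 8 lines: upapq mxizq zlhm zteo hzv wtlhv onky xfcne
Hunk 2: at line 2 remove [zteo,hzv] add [vxk,gmsfp,hjzoz] -> 9 lines: upapq mxizq zlhm vxk gmsfp hjzoz wtlhv onky xfcne
Hunk 3: at line 3 remove [gmsfp,hjzoz,wtlhv] add [koiar] -> 7 lines: upapq mxizq zlhm vxk koiar onky xfcne
Final line count: 7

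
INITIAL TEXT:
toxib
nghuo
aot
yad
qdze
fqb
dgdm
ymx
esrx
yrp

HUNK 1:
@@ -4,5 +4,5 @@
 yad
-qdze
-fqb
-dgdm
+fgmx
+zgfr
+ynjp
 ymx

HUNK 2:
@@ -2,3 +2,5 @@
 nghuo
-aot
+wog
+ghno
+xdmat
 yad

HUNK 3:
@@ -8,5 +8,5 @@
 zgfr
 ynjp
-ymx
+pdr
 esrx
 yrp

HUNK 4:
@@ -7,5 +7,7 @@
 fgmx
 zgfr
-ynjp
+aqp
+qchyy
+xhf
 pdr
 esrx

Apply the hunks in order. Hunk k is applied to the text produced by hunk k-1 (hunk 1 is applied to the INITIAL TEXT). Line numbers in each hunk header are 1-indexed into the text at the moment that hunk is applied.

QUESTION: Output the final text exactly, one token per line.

Hunk 1: at line 4 remove [qdze,fqb,dgdm] add [fgmx,zgfr,ynjp] -> 10 lines: toxib nghuo aot yad fgmx zgfr ynjp ymx esrx yrp
Hunk 2: at line 2 remove [aot] add [wog,ghno,xdmat] -> 12 lines: toxib nghuo wog ghno xdmat yad fgmx zgfr ynjp ymx esrx yrp
Hunk 3: at line 8 remove [ymx] add [pdr] -> 12 lines: toxib nghuo wog ghno xdmat yad fgmx zgfr ynjp pdr esrx yrp
Hunk 4: at line 7 remove [ynjp] add [aqp,qchyy,xhf] -> 14 lines: toxib nghuo wog ghno xdmat yad fgmx zgfr aqp qchyy xhf pdr esrx yrp

Answer: toxib
nghuo
wog
ghno
xdmat
yad
fgmx
zgfr
aqp
qchyy
xhf
pdr
esrx
yrp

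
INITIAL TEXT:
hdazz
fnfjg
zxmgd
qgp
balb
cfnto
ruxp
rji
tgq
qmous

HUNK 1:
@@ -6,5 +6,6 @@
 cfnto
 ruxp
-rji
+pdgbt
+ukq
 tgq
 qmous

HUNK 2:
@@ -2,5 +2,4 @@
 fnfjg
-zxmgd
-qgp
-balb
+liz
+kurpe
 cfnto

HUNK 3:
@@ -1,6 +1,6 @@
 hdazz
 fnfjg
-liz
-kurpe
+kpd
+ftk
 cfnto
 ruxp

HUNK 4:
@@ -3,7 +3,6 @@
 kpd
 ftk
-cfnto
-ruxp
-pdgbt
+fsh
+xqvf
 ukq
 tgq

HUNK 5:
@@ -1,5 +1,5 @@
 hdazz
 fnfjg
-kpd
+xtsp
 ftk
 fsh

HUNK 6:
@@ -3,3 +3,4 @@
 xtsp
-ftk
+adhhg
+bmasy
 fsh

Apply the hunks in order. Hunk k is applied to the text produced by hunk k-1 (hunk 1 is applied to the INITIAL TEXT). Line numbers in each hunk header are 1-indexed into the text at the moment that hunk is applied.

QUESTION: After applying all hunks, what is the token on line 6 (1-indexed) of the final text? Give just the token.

Hunk 1: at line 6 remove [rji] add [pdgbt,ukq] -> 11 lines: hdazz fnfjg zxmgd qgp balb cfnto ruxp pdgbt ukq tgq qmous
Hunk 2: at line 2 remove [zxmgd,qgp,balb] add [liz,kurpe] -> 10 lines: hdazz fnfjg liz kurpe cfnto ruxp pdgbt ukq tgq qmous
Hunk 3: at line 1 remove [liz,kurpe] add [kpd,ftk] -> 10 lines: hdazz fnfjg kpd ftk cfnto ruxp pdgbt ukq tgq qmous
Hunk 4: at line 3 remove [cfnto,ruxp,pdgbt] add [fsh,xqvf] -> 9 lines: hdazz fnfjg kpd ftk fsh xqvf ukq tgq qmous
Hunk 5: at line 1 remove [kpd] add [xtsp] -> 9 lines: hdazz fnfjg xtsp ftk fsh xqvf ukq tgq qmous
Hunk 6: at line 3 remove [ftk] add [adhhg,bmasy] -> 10 lines: hdazz fnfjg xtsp adhhg bmasy fsh xqvf ukq tgq qmous
Final line 6: fsh

Answer: fsh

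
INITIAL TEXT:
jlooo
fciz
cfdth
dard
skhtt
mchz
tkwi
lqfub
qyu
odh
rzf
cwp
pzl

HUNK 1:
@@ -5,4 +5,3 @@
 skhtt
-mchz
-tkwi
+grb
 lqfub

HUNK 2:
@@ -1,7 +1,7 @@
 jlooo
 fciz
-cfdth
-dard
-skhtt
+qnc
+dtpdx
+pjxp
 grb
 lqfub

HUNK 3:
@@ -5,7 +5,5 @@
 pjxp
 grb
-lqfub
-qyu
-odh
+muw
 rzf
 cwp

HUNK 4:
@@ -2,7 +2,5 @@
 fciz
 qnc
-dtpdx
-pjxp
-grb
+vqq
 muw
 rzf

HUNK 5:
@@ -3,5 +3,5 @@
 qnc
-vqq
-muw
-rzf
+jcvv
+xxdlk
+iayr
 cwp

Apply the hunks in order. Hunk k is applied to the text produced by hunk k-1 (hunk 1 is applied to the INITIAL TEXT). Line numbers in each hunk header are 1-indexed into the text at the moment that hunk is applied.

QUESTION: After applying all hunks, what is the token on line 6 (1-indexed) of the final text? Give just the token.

Hunk 1: at line 5 remove [mchz,tkwi] add [grb] -> 12 lines: jlooo fciz cfdth dard skhtt grb lqfub qyu odh rzf cwp pzl
Hunk 2: at line 1 remove [cfdth,dard,skhtt] add [qnc,dtpdx,pjxp] -> 12 lines: jlooo fciz qnc dtpdx pjxp grb lqfub qyu odh rzf cwp pzl
Hunk 3: at line 5 remove [lqfub,qyu,odh] add [muw] -> 10 lines: jlooo fciz qnc dtpdx pjxp grb muw rzf cwp pzl
Hunk 4: at line 2 remove [dtpdx,pjxp,grb] add [vqq] -> 8 lines: jlooo fciz qnc vqq muw rzf cwp pzl
Hunk 5: at line 3 remove [vqq,muw,rzf] add [jcvv,xxdlk,iayr] -> 8 lines: jlooo fciz qnc jcvv xxdlk iayr cwp pzl
Final line 6: iayr

Answer: iayr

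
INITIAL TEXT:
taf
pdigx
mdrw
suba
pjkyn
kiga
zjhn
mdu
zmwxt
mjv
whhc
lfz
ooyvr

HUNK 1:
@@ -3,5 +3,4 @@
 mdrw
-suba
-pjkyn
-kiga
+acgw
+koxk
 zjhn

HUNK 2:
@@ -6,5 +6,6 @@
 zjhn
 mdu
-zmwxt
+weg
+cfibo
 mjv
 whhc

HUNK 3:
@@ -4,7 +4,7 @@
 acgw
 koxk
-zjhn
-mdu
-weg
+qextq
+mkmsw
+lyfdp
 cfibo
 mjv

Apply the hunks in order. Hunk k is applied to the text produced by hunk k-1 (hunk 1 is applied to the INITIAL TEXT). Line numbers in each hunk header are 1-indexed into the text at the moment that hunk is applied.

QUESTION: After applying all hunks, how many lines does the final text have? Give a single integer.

Answer: 13

Derivation:
Hunk 1: at line 3 remove [suba,pjkyn,kiga] add [acgw,koxk] -> 12 lines: taf pdigx mdrw acgw koxk zjhn mdu zmwxt mjv whhc lfz ooyvr
Hunk 2: at line 6 remove [zmwxt] add [weg,cfibo] -> 13 lines: taf pdigx mdrw acgw koxk zjhn mdu weg cfibo mjv whhc lfz ooyvr
Hunk 3: at line 4 remove [zjhn,mdu,weg] add [qextq,mkmsw,lyfdp] -> 13 lines: taf pdigx mdrw acgw koxk qextq mkmsw lyfdp cfibo mjv whhc lfz ooyvr
Final line count: 13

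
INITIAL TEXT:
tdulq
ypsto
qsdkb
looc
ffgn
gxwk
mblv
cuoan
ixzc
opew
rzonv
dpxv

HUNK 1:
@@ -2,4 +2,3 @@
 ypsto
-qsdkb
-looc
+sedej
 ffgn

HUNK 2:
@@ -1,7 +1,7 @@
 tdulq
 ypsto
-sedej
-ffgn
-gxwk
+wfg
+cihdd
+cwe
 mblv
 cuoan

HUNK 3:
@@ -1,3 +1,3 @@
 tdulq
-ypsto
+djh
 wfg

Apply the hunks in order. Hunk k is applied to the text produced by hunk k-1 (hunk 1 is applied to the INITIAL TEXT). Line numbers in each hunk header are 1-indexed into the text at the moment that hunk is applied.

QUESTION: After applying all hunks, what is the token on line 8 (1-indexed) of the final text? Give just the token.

Hunk 1: at line 2 remove [qsdkb,looc] add [sedej] -> 11 lines: tdulq ypsto sedej ffgn gxwk mblv cuoan ixzc opew rzonv dpxv
Hunk 2: at line 1 remove [sedej,ffgn,gxwk] add [wfg,cihdd,cwe] -> 11 lines: tdulq ypsto wfg cihdd cwe mblv cuoan ixzc opew rzonv dpxv
Hunk 3: at line 1 remove [ypsto] add [djh] -> 11 lines: tdulq djh wfg cihdd cwe mblv cuoan ixzc opew rzonv dpxv
Final line 8: ixzc

Answer: ixzc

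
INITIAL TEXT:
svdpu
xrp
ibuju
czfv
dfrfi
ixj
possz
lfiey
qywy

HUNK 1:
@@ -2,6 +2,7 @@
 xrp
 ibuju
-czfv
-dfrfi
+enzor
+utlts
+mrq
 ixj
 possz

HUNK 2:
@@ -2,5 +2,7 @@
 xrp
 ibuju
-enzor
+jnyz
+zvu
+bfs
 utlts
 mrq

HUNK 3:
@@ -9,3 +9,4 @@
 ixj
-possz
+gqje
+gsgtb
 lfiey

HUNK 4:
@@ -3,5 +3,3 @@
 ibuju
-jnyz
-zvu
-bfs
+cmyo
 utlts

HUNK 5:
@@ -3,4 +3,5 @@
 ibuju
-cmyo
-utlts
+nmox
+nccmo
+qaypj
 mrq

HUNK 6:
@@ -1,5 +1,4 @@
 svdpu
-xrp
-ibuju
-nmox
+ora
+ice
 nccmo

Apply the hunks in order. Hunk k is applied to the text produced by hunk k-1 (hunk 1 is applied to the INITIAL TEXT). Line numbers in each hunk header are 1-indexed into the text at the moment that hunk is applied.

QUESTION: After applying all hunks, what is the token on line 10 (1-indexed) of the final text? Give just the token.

Hunk 1: at line 2 remove [czfv,dfrfi] add [enzor,utlts,mrq] -> 10 lines: svdpu xrp ibuju enzor utlts mrq ixj possz lfiey qywy
Hunk 2: at line 2 remove [enzor] add [jnyz,zvu,bfs] -> 12 lines: svdpu xrp ibuju jnyz zvu bfs utlts mrq ixj possz lfiey qywy
Hunk 3: at line 9 remove [possz] add [gqje,gsgtb] -> 13 lines: svdpu xrp ibuju jnyz zvu bfs utlts mrq ixj gqje gsgtb lfiey qywy
Hunk 4: at line 3 remove [jnyz,zvu,bfs] add [cmyo] -> 11 lines: svdpu xrp ibuju cmyo utlts mrq ixj gqje gsgtb lfiey qywy
Hunk 5: at line 3 remove [cmyo,utlts] add [nmox,nccmo,qaypj] -> 12 lines: svdpu xrp ibuju nmox nccmo qaypj mrq ixj gqje gsgtb lfiey qywy
Hunk 6: at line 1 remove [xrp,ibuju,nmox] add [ora,ice] -> 11 lines: svdpu ora ice nccmo qaypj mrq ixj gqje gsgtb lfiey qywy
Final line 10: lfiey

Answer: lfiey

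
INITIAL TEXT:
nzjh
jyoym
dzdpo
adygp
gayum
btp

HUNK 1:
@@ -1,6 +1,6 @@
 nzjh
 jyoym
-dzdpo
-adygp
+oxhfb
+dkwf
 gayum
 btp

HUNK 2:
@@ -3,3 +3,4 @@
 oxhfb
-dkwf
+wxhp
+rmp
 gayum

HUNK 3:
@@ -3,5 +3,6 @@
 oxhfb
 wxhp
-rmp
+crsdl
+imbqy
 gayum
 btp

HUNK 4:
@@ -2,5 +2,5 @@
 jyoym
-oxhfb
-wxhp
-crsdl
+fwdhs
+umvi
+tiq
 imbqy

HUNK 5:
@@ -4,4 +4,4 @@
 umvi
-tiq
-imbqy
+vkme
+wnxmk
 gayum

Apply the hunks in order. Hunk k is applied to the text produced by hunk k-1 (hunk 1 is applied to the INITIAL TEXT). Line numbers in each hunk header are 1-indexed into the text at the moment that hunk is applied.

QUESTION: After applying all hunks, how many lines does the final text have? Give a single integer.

Answer: 8

Derivation:
Hunk 1: at line 1 remove [dzdpo,adygp] add [oxhfb,dkwf] -> 6 lines: nzjh jyoym oxhfb dkwf gayum btp
Hunk 2: at line 3 remove [dkwf] add [wxhp,rmp] -> 7 lines: nzjh jyoym oxhfb wxhp rmp gayum btp
Hunk 3: at line 3 remove [rmp] add [crsdl,imbqy] -> 8 lines: nzjh jyoym oxhfb wxhp crsdl imbqy gayum btp
Hunk 4: at line 2 remove [oxhfb,wxhp,crsdl] add [fwdhs,umvi,tiq] -> 8 lines: nzjh jyoym fwdhs umvi tiq imbqy gayum btp
Hunk 5: at line 4 remove [tiq,imbqy] add [vkme,wnxmk] -> 8 lines: nzjh jyoym fwdhs umvi vkme wnxmk gayum btp
Final line count: 8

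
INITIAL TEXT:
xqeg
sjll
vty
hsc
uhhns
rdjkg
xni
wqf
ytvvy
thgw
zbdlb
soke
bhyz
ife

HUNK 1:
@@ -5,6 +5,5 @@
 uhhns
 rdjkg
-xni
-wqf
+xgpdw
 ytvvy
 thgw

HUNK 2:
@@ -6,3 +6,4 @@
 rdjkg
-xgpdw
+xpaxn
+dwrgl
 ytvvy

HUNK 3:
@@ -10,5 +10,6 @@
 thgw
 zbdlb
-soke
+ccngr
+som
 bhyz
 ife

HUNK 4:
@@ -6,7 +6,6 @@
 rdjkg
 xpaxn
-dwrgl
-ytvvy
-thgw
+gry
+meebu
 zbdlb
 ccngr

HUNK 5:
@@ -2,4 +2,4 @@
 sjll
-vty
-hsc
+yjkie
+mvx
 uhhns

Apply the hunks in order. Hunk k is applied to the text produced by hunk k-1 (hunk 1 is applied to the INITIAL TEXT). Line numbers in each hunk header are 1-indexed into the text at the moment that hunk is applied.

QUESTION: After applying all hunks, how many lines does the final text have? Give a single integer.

Hunk 1: at line 5 remove [xni,wqf] add [xgpdw] -> 13 lines: xqeg sjll vty hsc uhhns rdjkg xgpdw ytvvy thgw zbdlb soke bhyz ife
Hunk 2: at line 6 remove [xgpdw] add [xpaxn,dwrgl] -> 14 lines: xqeg sjll vty hsc uhhns rdjkg xpaxn dwrgl ytvvy thgw zbdlb soke bhyz ife
Hunk 3: at line 10 remove [soke] add [ccngr,som] -> 15 lines: xqeg sjll vty hsc uhhns rdjkg xpaxn dwrgl ytvvy thgw zbdlb ccngr som bhyz ife
Hunk 4: at line 6 remove [dwrgl,ytvvy,thgw] add [gry,meebu] -> 14 lines: xqeg sjll vty hsc uhhns rdjkg xpaxn gry meebu zbdlb ccngr som bhyz ife
Hunk 5: at line 2 remove [vty,hsc] add [yjkie,mvx] -> 14 lines: xqeg sjll yjkie mvx uhhns rdjkg xpaxn gry meebu zbdlb ccngr som bhyz ife
Final line count: 14

Answer: 14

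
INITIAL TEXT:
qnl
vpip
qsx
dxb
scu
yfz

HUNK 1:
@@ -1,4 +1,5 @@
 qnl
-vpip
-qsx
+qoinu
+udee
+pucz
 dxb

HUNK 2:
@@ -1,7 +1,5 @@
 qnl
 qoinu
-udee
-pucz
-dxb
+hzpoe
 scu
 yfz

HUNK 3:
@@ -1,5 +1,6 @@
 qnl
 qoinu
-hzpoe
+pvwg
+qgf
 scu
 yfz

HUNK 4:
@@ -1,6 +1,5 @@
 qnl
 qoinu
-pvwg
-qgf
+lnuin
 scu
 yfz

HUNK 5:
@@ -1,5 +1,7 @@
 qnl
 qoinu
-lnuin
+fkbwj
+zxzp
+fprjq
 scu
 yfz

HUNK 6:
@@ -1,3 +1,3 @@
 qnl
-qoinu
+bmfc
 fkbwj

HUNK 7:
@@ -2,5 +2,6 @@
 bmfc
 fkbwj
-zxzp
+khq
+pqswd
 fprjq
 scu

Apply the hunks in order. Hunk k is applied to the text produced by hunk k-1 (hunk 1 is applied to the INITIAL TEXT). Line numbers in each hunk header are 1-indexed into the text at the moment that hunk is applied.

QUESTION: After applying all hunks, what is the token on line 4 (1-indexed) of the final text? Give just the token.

Hunk 1: at line 1 remove [vpip,qsx] add [qoinu,udee,pucz] -> 7 lines: qnl qoinu udee pucz dxb scu yfz
Hunk 2: at line 1 remove [udee,pucz,dxb] add [hzpoe] -> 5 lines: qnl qoinu hzpoe scu yfz
Hunk 3: at line 1 remove [hzpoe] add [pvwg,qgf] -> 6 lines: qnl qoinu pvwg qgf scu yfz
Hunk 4: at line 1 remove [pvwg,qgf] add [lnuin] -> 5 lines: qnl qoinu lnuin scu yfz
Hunk 5: at line 1 remove [lnuin] add [fkbwj,zxzp,fprjq] -> 7 lines: qnl qoinu fkbwj zxzp fprjq scu yfz
Hunk 6: at line 1 remove [qoinu] add [bmfc] -> 7 lines: qnl bmfc fkbwj zxzp fprjq scu yfz
Hunk 7: at line 2 remove [zxzp] add [khq,pqswd] -> 8 lines: qnl bmfc fkbwj khq pqswd fprjq scu yfz
Final line 4: khq

Answer: khq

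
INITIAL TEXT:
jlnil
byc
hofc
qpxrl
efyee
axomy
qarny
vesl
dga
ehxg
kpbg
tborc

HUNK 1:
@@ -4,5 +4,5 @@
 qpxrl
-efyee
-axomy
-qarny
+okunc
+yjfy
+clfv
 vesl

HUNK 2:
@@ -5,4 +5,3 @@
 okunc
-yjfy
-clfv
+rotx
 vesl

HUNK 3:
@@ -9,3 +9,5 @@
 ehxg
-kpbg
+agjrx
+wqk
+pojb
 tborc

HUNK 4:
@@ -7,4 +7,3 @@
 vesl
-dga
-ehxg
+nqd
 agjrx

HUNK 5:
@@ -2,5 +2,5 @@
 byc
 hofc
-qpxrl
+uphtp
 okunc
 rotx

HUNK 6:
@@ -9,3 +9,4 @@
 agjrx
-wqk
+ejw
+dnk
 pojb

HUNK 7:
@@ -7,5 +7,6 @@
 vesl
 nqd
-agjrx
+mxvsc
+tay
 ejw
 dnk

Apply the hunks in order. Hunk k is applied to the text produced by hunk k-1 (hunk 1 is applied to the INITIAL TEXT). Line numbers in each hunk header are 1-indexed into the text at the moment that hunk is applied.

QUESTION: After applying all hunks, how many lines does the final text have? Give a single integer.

Hunk 1: at line 4 remove [efyee,axomy,qarny] add [okunc,yjfy,clfv] -> 12 lines: jlnil byc hofc qpxrl okunc yjfy clfv vesl dga ehxg kpbg tborc
Hunk 2: at line 5 remove [yjfy,clfv] add [rotx] -> 11 lines: jlnil byc hofc qpxrl okunc rotx vesl dga ehxg kpbg tborc
Hunk 3: at line 9 remove [kpbg] add [agjrx,wqk,pojb] -> 13 lines: jlnil byc hofc qpxrl okunc rotx vesl dga ehxg agjrx wqk pojb tborc
Hunk 4: at line 7 remove [dga,ehxg] add [nqd] -> 12 lines: jlnil byc hofc qpxrl okunc rotx vesl nqd agjrx wqk pojb tborc
Hunk 5: at line 2 remove [qpxrl] add [uphtp] -> 12 lines: jlnil byc hofc uphtp okunc rotx vesl nqd agjrx wqk pojb tborc
Hunk 6: at line 9 remove [wqk] add [ejw,dnk] -> 13 lines: jlnil byc hofc uphtp okunc rotx vesl nqd agjrx ejw dnk pojb tborc
Hunk 7: at line 7 remove [agjrx] add [mxvsc,tay] -> 14 lines: jlnil byc hofc uphtp okunc rotx vesl nqd mxvsc tay ejw dnk pojb tborc
Final line count: 14

Answer: 14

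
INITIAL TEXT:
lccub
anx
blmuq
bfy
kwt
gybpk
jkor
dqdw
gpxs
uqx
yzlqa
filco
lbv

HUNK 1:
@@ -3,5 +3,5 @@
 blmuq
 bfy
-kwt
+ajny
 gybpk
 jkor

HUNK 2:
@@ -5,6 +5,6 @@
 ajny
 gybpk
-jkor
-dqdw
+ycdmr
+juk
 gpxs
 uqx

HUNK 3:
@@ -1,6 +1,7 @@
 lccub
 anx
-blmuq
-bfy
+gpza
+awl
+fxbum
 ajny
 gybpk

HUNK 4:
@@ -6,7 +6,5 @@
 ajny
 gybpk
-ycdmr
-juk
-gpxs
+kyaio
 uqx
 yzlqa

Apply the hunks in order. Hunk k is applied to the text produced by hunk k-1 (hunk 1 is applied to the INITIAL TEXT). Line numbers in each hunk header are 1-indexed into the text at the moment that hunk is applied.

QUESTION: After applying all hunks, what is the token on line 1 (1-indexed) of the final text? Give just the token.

Answer: lccub

Derivation:
Hunk 1: at line 3 remove [kwt] add [ajny] -> 13 lines: lccub anx blmuq bfy ajny gybpk jkor dqdw gpxs uqx yzlqa filco lbv
Hunk 2: at line 5 remove [jkor,dqdw] add [ycdmr,juk] -> 13 lines: lccub anx blmuq bfy ajny gybpk ycdmr juk gpxs uqx yzlqa filco lbv
Hunk 3: at line 1 remove [blmuq,bfy] add [gpza,awl,fxbum] -> 14 lines: lccub anx gpza awl fxbum ajny gybpk ycdmr juk gpxs uqx yzlqa filco lbv
Hunk 4: at line 6 remove [ycdmr,juk,gpxs] add [kyaio] -> 12 lines: lccub anx gpza awl fxbum ajny gybpk kyaio uqx yzlqa filco lbv
Final line 1: lccub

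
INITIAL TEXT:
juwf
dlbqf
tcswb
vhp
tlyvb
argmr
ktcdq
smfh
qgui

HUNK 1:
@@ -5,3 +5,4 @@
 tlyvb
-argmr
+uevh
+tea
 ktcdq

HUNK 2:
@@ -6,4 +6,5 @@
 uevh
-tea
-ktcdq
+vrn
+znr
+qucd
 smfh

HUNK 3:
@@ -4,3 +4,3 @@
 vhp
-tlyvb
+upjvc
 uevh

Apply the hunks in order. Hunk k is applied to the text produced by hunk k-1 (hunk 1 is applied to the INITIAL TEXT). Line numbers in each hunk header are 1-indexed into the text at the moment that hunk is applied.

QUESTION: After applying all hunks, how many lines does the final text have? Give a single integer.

Answer: 11

Derivation:
Hunk 1: at line 5 remove [argmr] add [uevh,tea] -> 10 lines: juwf dlbqf tcswb vhp tlyvb uevh tea ktcdq smfh qgui
Hunk 2: at line 6 remove [tea,ktcdq] add [vrn,znr,qucd] -> 11 lines: juwf dlbqf tcswb vhp tlyvb uevh vrn znr qucd smfh qgui
Hunk 3: at line 4 remove [tlyvb] add [upjvc] -> 11 lines: juwf dlbqf tcswb vhp upjvc uevh vrn znr qucd smfh qgui
Final line count: 11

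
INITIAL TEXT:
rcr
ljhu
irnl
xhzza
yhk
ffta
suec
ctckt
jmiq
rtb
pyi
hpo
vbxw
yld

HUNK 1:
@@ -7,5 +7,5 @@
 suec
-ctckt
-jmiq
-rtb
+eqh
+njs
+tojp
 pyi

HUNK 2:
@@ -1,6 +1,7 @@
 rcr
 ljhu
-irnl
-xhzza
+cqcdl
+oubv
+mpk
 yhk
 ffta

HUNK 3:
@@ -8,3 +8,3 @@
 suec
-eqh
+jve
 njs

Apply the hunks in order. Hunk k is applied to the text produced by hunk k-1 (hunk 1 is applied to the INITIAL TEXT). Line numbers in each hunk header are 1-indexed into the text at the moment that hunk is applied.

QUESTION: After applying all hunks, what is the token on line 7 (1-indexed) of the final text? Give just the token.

Answer: ffta

Derivation:
Hunk 1: at line 7 remove [ctckt,jmiq,rtb] add [eqh,njs,tojp] -> 14 lines: rcr ljhu irnl xhzza yhk ffta suec eqh njs tojp pyi hpo vbxw yld
Hunk 2: at line 1 remove [irnl,xhzza] add [cqcdl,oubv,mpk] -> 15 lines: rcr ljhu cqcdl oubv mpk yhk ffta suec eqh njs tojp pyi hpo vbxw yld
Hunk 3: at line 8 remove [eqh] add [jve] -> 15 lines: rcr ljhu cqcdl oubv mpk yhk ffta suec jve njs tojp pyi hpo vbxw yld
Final line 7: ffta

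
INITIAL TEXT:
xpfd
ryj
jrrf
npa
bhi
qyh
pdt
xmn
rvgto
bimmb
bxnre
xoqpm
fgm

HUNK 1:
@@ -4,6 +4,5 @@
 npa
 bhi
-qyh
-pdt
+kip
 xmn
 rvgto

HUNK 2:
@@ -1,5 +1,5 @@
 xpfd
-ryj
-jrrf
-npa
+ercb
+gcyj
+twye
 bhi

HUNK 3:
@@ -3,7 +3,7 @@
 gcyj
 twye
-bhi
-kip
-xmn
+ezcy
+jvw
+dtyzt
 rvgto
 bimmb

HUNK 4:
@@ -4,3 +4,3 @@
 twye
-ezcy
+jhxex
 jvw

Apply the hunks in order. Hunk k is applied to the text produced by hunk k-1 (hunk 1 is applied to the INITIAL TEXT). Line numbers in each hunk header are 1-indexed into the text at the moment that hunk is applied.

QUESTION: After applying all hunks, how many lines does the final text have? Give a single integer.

Answer: 12

Derivation:
Hunk 1: at line 4 remove [qyh,pdt] add [kip] -> 12 lines: xpfd ryj jrrf npa bhi kip xmn rvgto bimmb bxnre xoqpm fgm
Hunk 2: at line 1 remove [ryj,jrrf,npa] add [ercb,gcyj,twye] -> 12 lines: xpfd ercb gcyj twye bhi kip xmn rvgto bimmb bxnre xoqpm fgm
Hunk 3: at line 3 remove [bhi,kip,xmn] add [ezcy,jvw,dtyzt] -> 12 lines: xpfd ercb gcyj twye ezcy jvw dtyzt rvgto bimmb bxnre xoqpm fgm
Hunk 4: at line 4 remove [ezcy] add [jhxex] -> 12 lines: xpfd ercb gcyj twye jhxex jvw dtyzt rvgto bimmb bxnre xoqpm fgm
Final line count: 12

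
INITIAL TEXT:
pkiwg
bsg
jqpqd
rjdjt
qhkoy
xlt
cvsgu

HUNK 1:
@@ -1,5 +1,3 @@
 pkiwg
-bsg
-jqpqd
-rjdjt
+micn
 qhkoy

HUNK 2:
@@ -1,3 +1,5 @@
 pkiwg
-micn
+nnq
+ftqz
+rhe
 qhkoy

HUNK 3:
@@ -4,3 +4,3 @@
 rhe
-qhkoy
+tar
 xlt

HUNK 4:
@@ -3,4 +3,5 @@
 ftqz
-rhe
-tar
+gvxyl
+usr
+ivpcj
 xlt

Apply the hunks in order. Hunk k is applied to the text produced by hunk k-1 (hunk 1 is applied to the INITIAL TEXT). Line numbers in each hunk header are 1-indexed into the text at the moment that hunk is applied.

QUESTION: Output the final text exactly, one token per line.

Answer: pkiwg
nnq
ftqz
gvxyl
usr
ivpcj
xlt
cvsgu

Derivation:
Hunk 1: at line 1 remove [bsg,jqpqd,rjdjt] add [micn] -> 5 lines: pkiwg micn qhkoy xlt cvsgu
Hunk 2: at line 1 remove [micn] add [nnq,ftqz,rhe] -> 7 lines: pkiwg nnq ftqz rhe qhkoy xlt cvsgu
Hunk 3: at line 4 remove [qhkoy] add [tar] -> 7 lines: pkiwg nnq ftqz rhe tar xlt cvsgu
Hunk 4: at line 3 remove [rhe,tar] add [gvxyl,usr,ivpcj] -> 8 lines: pkiwg nnq ftqz gvxyl usr ivpcj xlt cvsgu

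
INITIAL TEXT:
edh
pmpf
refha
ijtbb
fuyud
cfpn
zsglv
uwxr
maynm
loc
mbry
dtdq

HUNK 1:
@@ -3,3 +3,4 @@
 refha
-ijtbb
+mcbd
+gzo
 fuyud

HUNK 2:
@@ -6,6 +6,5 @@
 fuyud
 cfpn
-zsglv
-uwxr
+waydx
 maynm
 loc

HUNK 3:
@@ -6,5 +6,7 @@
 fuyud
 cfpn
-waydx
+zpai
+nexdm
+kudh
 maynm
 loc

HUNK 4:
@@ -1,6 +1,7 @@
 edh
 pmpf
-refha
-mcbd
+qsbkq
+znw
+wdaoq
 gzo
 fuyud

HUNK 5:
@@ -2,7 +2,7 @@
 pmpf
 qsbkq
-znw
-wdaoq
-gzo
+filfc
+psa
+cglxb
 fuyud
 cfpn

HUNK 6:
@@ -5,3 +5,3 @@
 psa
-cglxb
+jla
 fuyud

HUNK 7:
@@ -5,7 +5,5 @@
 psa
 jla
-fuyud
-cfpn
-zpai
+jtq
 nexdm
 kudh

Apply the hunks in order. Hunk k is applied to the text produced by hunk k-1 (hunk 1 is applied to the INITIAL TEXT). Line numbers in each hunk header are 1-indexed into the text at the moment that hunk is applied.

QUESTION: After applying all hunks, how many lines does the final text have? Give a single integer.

Answer: 13

Derivation:
Hunk 1: at line 3 remove [ijtbb] add [mcbd,gzo] -> 13 lines: edh pmpf refha mcbd gzo fuyud cfpn zsglv uwxr maynm loc mbry dtdq
Hunk 2: at line 6 remove [zsglv,uwxr] add [waydx] -> 12 lines: edh pmpf refha mcbd gzo fuyud cfpn waydx maynm loc mbry dtdq
Hunk 3: at line 6 remove [waydx] add [zpai,nexdm,kudh] -> 14 lines: edh pmpf refha mcbd gzo fuyud cfpn zpai nexdm kudh maynm loc mbry dtdq
Hunk 4: at line 1 remove [refha,mcbd] add [qsbkq,znw,wdaoq] -> 15 lines: edh pmpf qsbkq znw wdaoq gzo fuyud cfpn zpai nexdm kudh maynm loc mbry dtdq
Hunk 5: at line 2 remove [znw,wdaoq,gzo] add [filfc,psa,cglxb] -> 15 lines: edh pmpf qsbkq filfc psa cglxb fuyud cfpn zpai nexdm kudh maynm loc mbry dtdq
Hunk 6: at line 5 remove [cglxb] add [jla] -> 15 lines: edh pmpf qsbkq filfc psa jla fuyud cfpn zpai nexdm kudh maynm loc mbry dtdq
Hunk 7: at line 5 remove [fuyud,cfpn,zpai] add [jtq] -> 13 lines: edh pmpf qsbkq filfc psa jla jtq nexdm kudh maynm loc mbry dtdq
Final line count: 13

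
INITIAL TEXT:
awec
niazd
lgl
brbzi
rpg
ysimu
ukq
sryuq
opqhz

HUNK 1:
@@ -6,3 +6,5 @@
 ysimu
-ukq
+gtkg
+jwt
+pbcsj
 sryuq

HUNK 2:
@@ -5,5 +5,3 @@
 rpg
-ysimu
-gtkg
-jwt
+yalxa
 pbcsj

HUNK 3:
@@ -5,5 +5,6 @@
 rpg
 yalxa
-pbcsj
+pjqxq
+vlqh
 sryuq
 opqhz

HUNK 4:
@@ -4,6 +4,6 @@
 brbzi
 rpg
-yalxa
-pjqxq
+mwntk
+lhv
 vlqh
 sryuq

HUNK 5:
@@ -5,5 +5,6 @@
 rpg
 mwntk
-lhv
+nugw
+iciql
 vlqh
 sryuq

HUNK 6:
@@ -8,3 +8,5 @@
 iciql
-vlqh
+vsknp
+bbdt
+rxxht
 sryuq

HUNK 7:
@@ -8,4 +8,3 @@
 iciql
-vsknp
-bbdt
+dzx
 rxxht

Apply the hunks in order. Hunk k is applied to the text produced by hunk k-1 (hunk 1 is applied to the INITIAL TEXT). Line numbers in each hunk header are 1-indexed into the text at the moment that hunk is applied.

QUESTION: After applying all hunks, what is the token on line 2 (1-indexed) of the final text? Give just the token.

Hunk 1: at line 6 remove [ukq] add [gtkg,jwt,pbcsj] -> 11 lines: awec niazd lgl brbzi rpg ysimu gtkg jwt pbcsj sryuq opqhz
Hunk 2: at line 5 remove [ysimu,gtkg,jwt] add [yalxa] -> 9 lines: awec niazd lgl brbzi rpg yalxa pbcsj sryuq opqhz
Hunk 3: at line 5 remove [pbcsj] add [pjqxq,vlqh] -> 10 lines: awec niazd lgl brbzi rpg yalxa pjqxq vlqh sryuq opqhz
Hunk 4: at line 4 remove [yalxa,pjqxq] add [mwntk,lhv] -> 10 lines: awec niazd lgl brbzi rpg mwntk lhv vlqh sryuq opqhz
Hunk 5: at line 5 remove [lhv] add [nugw,iciql] -> 11 lines: awec niazd lgl brbzi rpg mwntk nugw iciql vlqh sryuq opqhz
Hunk 6: at line 8 remove [vlqh] add [vsknp,bbdt,rxxht] -> 13 lines: awec niazd lgl brbzi rpg mwntk nugw iciql vsknp bbdt rxxht sryuq opqhz
Hunk 7: at line 8 remove [vsknp,bbdt] add [dzx] -> 12 lines: awec niazd lgl brbzi rpg mwntk nugw iciql dzx rxxht sryuq opqhz
Final line 2: niazd

Answer: niazd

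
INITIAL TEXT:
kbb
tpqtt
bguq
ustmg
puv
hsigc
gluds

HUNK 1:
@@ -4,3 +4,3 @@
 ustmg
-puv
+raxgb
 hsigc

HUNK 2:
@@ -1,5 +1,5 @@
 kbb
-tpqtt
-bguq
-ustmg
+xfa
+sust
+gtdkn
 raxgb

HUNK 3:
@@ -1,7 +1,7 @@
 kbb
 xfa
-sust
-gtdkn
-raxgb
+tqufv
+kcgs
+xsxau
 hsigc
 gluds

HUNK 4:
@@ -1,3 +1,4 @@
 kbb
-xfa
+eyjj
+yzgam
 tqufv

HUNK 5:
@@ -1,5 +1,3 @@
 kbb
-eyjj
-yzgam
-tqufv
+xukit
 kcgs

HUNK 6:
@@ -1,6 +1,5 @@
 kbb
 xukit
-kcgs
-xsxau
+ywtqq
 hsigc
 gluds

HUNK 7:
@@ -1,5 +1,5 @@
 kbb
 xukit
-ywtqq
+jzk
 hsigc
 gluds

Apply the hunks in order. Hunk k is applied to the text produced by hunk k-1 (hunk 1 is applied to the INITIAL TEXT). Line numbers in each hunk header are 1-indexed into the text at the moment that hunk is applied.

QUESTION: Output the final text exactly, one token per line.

Answer: kbb
xukit
jzk
hsigc
gluds

Derivation:
Hunk 1: at line 4 remove [puv] add [raxgb] -> 7 lines: kbb tpqtt bguq ustmg raxgb hsigc gluds
Hunk 2: at line 1 remove [tpqtt,bguq,ustmg] add [xfa,sust,gtdkn] -> 7 lines: kbb xfa sust gtdkn raxgb hsigc gluds
Hunk 3: at line 1 remove [sust,gtdkn,raxgb] add [tqufv,kcgs,xsxau] -> 7 lines: kbb xfa tqufv kcgs xsxau hsigc gluds
Hunk 4: at line 1 remove [xfa] add [eyjj,yzgam] -> 8 lines: kbb eyjj yzgam tqufv kcgs xsxau hsigc gluds
Hunk 5: at line 1 remove [eyjj,yzgam,tqufv] add [xukit] -> 6 lines: kbb xukit kcgs xsxau hsigc gluds
Hunk 6: at line 1 remove [kcgs,xsxau] add [ywtqq] -> 5 lines: kbb xukit ywtqq hsigc gluds
Hunk 7: at line 1 remove [ywtqq] add [jzk] -> 5 lines: kbb xukit jzk hsigc gluds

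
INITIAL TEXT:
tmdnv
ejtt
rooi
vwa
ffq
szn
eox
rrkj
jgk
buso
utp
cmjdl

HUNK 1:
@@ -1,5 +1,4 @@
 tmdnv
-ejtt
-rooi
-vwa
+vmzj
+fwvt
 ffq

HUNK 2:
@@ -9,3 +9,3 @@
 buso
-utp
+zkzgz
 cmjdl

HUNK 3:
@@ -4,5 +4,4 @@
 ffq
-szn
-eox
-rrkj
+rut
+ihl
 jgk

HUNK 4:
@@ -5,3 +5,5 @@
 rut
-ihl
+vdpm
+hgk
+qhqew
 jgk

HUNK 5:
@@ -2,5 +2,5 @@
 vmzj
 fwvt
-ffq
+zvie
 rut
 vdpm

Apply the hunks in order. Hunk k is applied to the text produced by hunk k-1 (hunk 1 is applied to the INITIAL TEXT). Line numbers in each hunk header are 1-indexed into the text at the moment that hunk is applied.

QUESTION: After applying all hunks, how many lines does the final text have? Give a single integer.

Answer: 12

Derivation:
Hunk 1: at line 1 remove [ejtt,rooi,vwa] add [vmzj,fwvt] -> 11 lines: tmdnv vmzj fwvt ffq szn eox rrkj jgk buso utp cmjdl
Hunk 2: at line 9 remove [utp] add [zkzgz] -> 11 lines: tmdnv vmzj fwvt ffq szn eox rrkj jgk buso zkzgz cmjdl
Hunk 3: at line 4 remove [szn,eox,rrkj] add [rut,ihl] -> 10 lines: tmdnv vmzj fwvt ffq rut ihl jgk buso zkzgz cmjdl
Hunk 4: at line 5 remove [ihl] add [vdpm,hgk,qhqew] -> 12 lines: tmdnv vmzj fwvt ffq rut vdpm hgk qhqew jgk buso zkzgz cmjdl
Hunk 5: at line 2 remove [ffq] add [zvie] -> 12 lines: tmdnv vmzj fwvt zvie rut vdpm hgk qhqew jgk buso zkzgz cmjdl
Final line count: 12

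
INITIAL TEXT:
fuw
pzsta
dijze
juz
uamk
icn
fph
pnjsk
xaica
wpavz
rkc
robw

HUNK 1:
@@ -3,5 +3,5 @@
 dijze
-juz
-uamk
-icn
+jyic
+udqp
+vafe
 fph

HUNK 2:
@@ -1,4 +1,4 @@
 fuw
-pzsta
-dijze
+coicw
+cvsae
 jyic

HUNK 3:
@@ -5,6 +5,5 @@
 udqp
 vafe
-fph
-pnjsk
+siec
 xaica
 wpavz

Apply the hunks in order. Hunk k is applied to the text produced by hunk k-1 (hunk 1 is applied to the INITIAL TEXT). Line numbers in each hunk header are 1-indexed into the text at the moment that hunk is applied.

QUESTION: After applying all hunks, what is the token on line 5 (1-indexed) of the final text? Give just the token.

Answer: udqp

Derivation:
Hunk 1: at line 3 remove [juz,uamk,icn] add [jyic,udqp,vafe] -> 12 lines: fuw pzsta dijze jyic udqp vafe fph pnjsk xaica wpavz rkc robw
Hunk 2: at line 1 remove [pzsta,dijze] add [coicw,cvsae] -> 12 lines: fuw coicw cvsae jyic udqp vafe fph pnjsk xaica wpavz rkc robw
Hunk 3: at line 5 remove [fph,pnjsk] add [siec] -> 11 lines: fuw coicw cvsae jyic udqp vafe siec xaica wpavz rkc robw
Final line 5: udqp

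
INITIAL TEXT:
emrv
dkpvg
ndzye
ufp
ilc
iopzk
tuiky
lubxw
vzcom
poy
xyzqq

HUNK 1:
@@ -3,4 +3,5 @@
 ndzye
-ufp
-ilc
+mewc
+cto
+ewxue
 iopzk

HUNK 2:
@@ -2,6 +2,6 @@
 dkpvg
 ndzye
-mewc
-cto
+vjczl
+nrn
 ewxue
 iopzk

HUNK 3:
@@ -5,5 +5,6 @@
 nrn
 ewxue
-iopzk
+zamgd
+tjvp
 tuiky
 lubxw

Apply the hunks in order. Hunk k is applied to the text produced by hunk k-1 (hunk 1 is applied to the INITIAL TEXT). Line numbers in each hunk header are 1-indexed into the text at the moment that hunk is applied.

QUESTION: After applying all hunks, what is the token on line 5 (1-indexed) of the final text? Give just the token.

Hunk 1: at line 3 remove [ufp,ilc] add [mewc,cto,ewxue] -> 12 lines: emrv dkpvg ndzye mewc cto ewxue iopzk tuiky lubxw vzcom poy xyzqq
Hunk 2: at line 2 remove [mewc,cto] add [vjczl,nrn] -> 12 lines: emrv dkpvg ndzye vjczl nrn ewxue iopzk tuiky lubxw vzcom poy xyzqq
Hunk 3: at line 5 remove [iopzk] add [zamgd,tjvp] -> 13 lines: emrv dkpvg ndzye vjczl nrn ewxue zamgd tjvp tuiky lubxw vzcom poy xyzqq
Final line 5: nrn

Answer: nrn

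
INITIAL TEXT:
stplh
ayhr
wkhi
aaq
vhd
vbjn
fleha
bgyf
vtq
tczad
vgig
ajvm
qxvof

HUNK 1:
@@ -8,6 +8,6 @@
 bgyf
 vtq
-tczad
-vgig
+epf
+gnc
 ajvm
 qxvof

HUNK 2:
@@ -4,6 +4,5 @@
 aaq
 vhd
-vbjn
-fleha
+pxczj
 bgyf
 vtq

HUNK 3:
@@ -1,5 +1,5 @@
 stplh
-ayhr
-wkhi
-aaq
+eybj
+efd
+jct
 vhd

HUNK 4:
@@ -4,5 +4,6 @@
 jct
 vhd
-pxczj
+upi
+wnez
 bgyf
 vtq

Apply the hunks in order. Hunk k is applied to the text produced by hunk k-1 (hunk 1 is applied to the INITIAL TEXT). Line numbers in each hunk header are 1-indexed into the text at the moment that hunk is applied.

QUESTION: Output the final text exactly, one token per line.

Answer: stplh
eybj
efd
jct
vhd
upi
wnez
bgyf
vtq
epf
gnc
ajvm
qxvof

Derivation:
Hunk 1: at line 8 remove [tczad,vgig] add [epf,gnc] -> 13 lines: stplh ayhr wkhi aaq vhd vbjn fleha bgyf vtq epf gnc ajvm qxvof
Hunk 2: at line 4 remove [vbjn,fleha] add [pxczj] -> 12 lines: stplh ayhr wkhi aaq vhd pxczj bgyf vtq epf gnc ajvm qxvof
Hunk 3: at line 1 remove [ayhr,wkhi,aaq] add [eybj,efd,jct] -> 12 lines: stplh eybj efd jct vhd pxczj bgyf vtq epf gnc ajvm qxvof
Hunk 4: at line 4 remove [pxczj] add [upi,wnez] -> 13 lines: stplh eybj efd jct vhd upi wnez bgyf vtq epf gnc ajvm qxvof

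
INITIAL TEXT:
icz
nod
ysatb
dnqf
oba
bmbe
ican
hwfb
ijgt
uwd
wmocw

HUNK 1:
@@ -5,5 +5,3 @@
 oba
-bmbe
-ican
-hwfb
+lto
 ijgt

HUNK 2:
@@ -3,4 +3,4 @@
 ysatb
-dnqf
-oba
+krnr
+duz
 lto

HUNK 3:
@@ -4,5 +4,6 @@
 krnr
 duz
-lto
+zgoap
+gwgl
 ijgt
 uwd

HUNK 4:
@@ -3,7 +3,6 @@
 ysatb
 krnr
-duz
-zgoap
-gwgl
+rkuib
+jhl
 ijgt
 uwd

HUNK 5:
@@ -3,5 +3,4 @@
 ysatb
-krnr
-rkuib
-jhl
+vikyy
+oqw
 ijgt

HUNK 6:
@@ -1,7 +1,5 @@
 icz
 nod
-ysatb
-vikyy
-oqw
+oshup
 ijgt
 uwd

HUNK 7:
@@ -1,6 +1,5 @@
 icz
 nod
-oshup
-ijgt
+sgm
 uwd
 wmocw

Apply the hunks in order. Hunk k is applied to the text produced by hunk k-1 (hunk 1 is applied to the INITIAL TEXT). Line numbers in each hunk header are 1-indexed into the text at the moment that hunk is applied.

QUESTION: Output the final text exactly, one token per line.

Hunk 1: at line 5 remove [bmbe,ican,hwfb] add [lto] -> 9 lines: icz nod ysatb dnqf oba lto ijgt uwd wmocw
Hunk 2: at line 3 remove [dnqf,oba] add [krnr,duz] -> 9 lines: icz nod ysatb krnr duz lto ijgt uwd wmocw
Hunk 3: at line 4 remove [lto] add [zgoap,gwgl] -> 10 lines: icz nod ysatb krnr duz zgoap gwgl ijgt uwd wmocw
Hunk 4: at line 3 remove [duz,zgoap,gwgl] add [rkuib,jhl] -> 9 lines: icz nod ysatb krnr rkuib jhl ijgt uwd wmocw
Hunk 5: at line 3 remove [krnr,rkuib,jhl] add [vikyy,oqw] -> 8 lines: icz nod ysatb vikyy oqw ijgt uwd wmocw
Hunk 6: at line 1 remove [ysatb,vikyy,oqw] add [oshup] -> 6 lines: icz nod oshup ijgt uwd wmocw
Hunk 7: at line 1 remove [oshup,ijgt] add [sgm] -> 5 lines: icz nod sgm uwd wmocw

Answer: icz
nod
sgm
uwd
wmocw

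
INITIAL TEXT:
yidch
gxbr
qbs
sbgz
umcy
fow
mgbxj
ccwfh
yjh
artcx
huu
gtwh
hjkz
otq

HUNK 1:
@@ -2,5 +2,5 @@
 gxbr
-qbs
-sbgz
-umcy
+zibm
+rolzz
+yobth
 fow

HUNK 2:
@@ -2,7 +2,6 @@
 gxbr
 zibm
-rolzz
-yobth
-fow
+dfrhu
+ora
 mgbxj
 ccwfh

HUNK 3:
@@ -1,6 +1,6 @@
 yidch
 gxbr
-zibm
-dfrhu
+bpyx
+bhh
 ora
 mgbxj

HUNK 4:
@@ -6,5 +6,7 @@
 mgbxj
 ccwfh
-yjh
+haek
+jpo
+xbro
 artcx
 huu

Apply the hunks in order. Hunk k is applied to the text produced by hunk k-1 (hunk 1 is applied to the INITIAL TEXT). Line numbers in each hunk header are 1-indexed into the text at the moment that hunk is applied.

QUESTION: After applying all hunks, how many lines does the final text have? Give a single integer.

Answer: 15

Derivation:
Hunk 1: at line 2 remove [qbs,sbgz,umcy] add [zibm,rolzz,yobth] -> 14 lines: yidch gxbr zibm rolzz yobth fow mgbxj ccwfh yjh artcx huu gtwh hjkz otq
Hunk 2: at line 2 remove [rolzz,yobth,fow] add [dfrhu,ora] -> 13 lines: yidch gxbr zibm dfrhu ora mgbxj ccwfh yjh artcx huu gtwh hjkz otq
Hunk 3: at line 1 remove [zibm,dfrhu] add [bpyx,bhh] -> 13 lines: yidch gxbr bpyx bhh ora mgbxj ccwfh yjh artcx huu gtwh hjkz otq
Hunk 4: at line 6 remove [yjh] add [haek,jpo,xbro] -> 15 lines: yidch gxbr bpyx bhh ora mgbxj ccwfh haek jpo xbro artcx huu gtwh hjkz otq
Final line count: 15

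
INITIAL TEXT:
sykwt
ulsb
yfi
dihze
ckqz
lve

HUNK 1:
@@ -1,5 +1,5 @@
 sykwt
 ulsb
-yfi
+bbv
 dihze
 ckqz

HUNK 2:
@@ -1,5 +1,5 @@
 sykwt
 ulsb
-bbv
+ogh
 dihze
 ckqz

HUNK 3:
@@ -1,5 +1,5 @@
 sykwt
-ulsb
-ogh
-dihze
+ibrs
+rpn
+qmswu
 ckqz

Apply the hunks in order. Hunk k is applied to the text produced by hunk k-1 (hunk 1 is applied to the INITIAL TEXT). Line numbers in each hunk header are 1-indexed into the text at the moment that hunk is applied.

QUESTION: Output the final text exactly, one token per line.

Answer: sykwt
ibrs
rpn
qmswu
ckqz
lve

Derivation:
Hunk 1: at line 1 remove [yfi] add [bbv] -> 6 lines: sykwt ulsb bbv dihze ckqz lve
Hunk 2: at line 1 remove [bbv] add [ogh] -> 6 lines: sykwt ulsb ogh dihze ckqz lve
Hunk 3: at line 1 remove [ulsb,ogh,dihze] add [ibrs,rpn,qmswu] -> 6 lines: sykwt ibrs rpn qmswu ckqz lve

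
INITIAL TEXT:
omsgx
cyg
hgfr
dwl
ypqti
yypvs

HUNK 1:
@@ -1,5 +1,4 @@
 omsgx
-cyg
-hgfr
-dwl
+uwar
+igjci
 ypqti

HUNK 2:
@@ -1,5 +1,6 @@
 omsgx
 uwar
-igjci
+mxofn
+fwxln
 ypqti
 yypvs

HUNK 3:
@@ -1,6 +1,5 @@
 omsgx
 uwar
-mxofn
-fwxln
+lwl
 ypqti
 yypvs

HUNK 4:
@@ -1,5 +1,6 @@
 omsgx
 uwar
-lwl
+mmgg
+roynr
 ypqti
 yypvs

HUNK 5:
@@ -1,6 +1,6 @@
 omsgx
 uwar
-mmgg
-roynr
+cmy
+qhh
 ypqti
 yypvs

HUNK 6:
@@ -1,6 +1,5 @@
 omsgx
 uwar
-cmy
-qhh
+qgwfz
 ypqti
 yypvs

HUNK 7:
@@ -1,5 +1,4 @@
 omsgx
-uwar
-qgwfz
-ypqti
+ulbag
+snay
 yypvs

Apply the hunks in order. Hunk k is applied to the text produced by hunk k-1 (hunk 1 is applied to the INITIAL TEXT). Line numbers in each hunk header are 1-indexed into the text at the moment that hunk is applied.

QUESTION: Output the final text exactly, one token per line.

Hunk 1: at line 1 remove [cyg,hgfr,dwl] add [uwar,igjci] -> 5 lines: omsgx uwar igjci ypqti yypvs
Hunk 2: at line 1 remove [igjci] add [mxofn,fwxln] -> 6 lines: omsgx uwar mxofn fwxln ypqti yypvs
Hunk 3: at line 1 remove [mxofn,fwxln] add [lwl] -> 5 lines: omsgx uwar lwl ypqti yypvs
Hunk 4: at line 1 remove [lwl] add [mmgg,roynr] -> 6 lines: omsgx uwar mmgg roynr ypqti yypvs
Hunk 5: at line 1 remove [mmgg,roynr] add [cmy,qhh] -> 6 lines: omsgx uwar cmy qhh ypqti yypvs
Hunk 6: at line 1 remove [cmy,qhh] add [qgwfz] -> 5 lines: omsgx uwar qgwfz ypqti yypvs
Hunk 7: at line 1 remove [uwar,qgwfz,ypqti] add [ulbag,snay] -> 4 lines: omsgx ulbag snay yypvs

Answer: omsgx
ulbag
snay
yypvs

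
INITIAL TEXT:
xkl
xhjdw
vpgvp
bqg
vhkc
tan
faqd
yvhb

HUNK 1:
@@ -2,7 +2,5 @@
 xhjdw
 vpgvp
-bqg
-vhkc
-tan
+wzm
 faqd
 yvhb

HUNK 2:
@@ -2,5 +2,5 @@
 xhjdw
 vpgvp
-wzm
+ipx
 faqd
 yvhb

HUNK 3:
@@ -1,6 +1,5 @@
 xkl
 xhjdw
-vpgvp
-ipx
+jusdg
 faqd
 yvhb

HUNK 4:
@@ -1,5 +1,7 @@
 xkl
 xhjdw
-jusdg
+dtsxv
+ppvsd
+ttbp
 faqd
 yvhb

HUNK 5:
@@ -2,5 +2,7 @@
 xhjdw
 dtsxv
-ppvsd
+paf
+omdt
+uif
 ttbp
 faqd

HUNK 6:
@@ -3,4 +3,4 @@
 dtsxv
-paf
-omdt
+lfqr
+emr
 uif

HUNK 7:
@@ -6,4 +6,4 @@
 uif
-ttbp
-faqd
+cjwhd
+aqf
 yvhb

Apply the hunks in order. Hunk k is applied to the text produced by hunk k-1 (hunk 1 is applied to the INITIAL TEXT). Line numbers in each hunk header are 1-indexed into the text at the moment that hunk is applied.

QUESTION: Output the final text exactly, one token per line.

Hunk 1: at line 2 remove [bqg,vhkc,tan] add [wzm] -> 6 lines: xkl xhjdw vpgvp wzm faqd yvhb
Hunk 2: at line 2 remove [wzm] add [ipx] -> 6 lines: xkl xhjdw vpgvp ipx faqd yvhb
Hunk 3: at line 1 remove [vpgvp,ipx] add [jusdg] -> 5 lines: xkl xhjdw jusdg faqd yvhb
Hunk 4: at line 1 remove [jusdg] add [dtsxv,ppvsd,ttbp] -> 7 lines: xkl xhjdw dtsxv ppvsd ttbp faqd yvhb
Hunk 5: at line 2 remove [ppvsd] add [paf,omdt,uif] -> 9 lines: xkl xhjdw dtsxv paf omdt uif ttbp faqd yvhb
Hunk 6: at line 3 remove [paf,omdt] add [lfqr,emr] -> 9 lines: xkl xhjdw dtsxv lfqr emr uif ttbp faqd yvhb
Hunk 7: at line 6 remove [ttbp,faqd] add [cjwhd,aqf] -> 9 lines: xkl xhjdw dtsxv lfqr emr uif cjwhd aqf yvhb

Answer: xkl
xhjdw
dtsxv
lfqr
emr
uif
cjwhd
aqf
yvhb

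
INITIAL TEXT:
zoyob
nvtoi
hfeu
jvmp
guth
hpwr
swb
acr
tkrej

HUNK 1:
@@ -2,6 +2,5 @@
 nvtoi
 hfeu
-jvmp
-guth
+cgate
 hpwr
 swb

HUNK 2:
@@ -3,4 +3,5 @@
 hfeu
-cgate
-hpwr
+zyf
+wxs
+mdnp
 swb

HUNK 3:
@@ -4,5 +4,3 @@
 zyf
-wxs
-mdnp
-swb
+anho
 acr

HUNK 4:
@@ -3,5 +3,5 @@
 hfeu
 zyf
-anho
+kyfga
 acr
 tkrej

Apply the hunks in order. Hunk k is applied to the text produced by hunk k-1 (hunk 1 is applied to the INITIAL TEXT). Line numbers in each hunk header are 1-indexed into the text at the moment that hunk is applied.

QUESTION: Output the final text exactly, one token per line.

Hunk 1: at line 2 remove [jvmp,guth] add [cgate] -> 8 lines: zoyob nvtoi hfeu cgate hpwr swb acr tkrej
Hunk 2: at line 3 remove [cgate,hpwr] add [zyf,wxs,mdnp] -> 9 lines: zoyob nvtoi hfeu zyf wxs mdnp swb acr tkrej
Hunk 3: at line 4 remove [wxs,mdnp,swb] add [anho] -> 7 lines: zoyob nvtoi hfeu zyf anho acr tkrej
Hunk 4: at line 3 remove [anho] add [kyfga] -> 7 lines: zoyob nvtoi hfeu zyf kyfga acr tkrej

Answer: zoyob
nvtoi
hfeu
zyf
kyfga
acr
tkrej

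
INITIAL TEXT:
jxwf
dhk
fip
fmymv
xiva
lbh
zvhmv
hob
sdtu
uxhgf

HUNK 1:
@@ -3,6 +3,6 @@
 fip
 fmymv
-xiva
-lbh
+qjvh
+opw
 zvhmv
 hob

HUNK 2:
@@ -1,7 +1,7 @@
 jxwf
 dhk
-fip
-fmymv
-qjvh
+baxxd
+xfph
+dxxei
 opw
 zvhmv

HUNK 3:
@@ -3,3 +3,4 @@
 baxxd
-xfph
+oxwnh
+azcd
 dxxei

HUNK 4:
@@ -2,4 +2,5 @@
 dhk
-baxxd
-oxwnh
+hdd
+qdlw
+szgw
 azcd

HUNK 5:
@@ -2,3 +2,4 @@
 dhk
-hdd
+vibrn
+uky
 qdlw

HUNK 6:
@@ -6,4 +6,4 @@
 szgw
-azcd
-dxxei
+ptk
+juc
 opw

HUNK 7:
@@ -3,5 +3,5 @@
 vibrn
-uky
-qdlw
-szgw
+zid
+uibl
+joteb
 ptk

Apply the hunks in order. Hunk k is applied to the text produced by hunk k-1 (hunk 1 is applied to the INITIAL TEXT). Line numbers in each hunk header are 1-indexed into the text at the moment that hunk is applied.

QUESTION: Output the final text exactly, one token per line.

Answer: jxwf
dhk
vibrn
zid
uibl
joteb
ptk
juc
opw
zvhmv
hob
sdtu
uxhgf

Derivation:
Hunk 1: at line 3 remove [xiva,lbh] add [qjvh,opw] -> 10 lines: jxwf dhk fip fmymv qjvh opw zvhmv hob sdtu uxhgf
Hunk 2: at line 1 remove [fip,fmymv,qjvh] add [baxxd,xfph,dxxei] -> 10 lines: jxwf dhk baxxd xfph dxxei opw zvhmv hob sdtu uxhgf
Hunk 3: at line 3 remove [xfph] add [oxwnh,azcd] -> 11 lines: jxwf dhk baxxd oxwnh azcd dxxei opw zvhmv hob sdtu uxhgf
Hunk 4: at line 2 remove [baxxd,oxwnh] add [hdd,qdlw,szgw] -> 12 lines: jxwf dhk hdd qdlw szgw azcd dxxei opw zvhmv hob sdtu uxhgf
Hunk 5: at line 2 remove [hdd] add [vibrn,uky] -> 13 lines: jxwf dhk vibrn uky qdlw szgw azcd dxxei opw zvhmv hob sdtu uxhgf
Hunk 6: at line 6 remove [azcd,dxxei] add [ptk,juc] -> 13 lines: jxwf dhk vibrn uky qdlw szgw ptk juc opw zvhmv hob sdtu uxhgf
Hunk 7: at line 3 remove [uky,qdlw,szgw] add [zid,uibl,joteb] -> 13 lines: jxwf dhk vibrn zid uibl joteb ptk juc opw zvhmv hob sdtu uxhgf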